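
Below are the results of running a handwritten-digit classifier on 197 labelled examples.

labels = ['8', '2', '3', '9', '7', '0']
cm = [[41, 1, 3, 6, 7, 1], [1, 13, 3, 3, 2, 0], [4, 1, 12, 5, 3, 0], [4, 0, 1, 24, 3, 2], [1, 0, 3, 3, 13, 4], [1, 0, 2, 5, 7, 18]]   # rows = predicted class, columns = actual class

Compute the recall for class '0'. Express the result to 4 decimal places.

0.7200

Take TP from the diagonal, FP from the rest of the '0' prediction marginal, FN from the rest of the '0' actual marginal.
recall = TP/(TP+FN).
0: TP=18, FN=1+0+0+2+4=7 → 18/25 = 0.72000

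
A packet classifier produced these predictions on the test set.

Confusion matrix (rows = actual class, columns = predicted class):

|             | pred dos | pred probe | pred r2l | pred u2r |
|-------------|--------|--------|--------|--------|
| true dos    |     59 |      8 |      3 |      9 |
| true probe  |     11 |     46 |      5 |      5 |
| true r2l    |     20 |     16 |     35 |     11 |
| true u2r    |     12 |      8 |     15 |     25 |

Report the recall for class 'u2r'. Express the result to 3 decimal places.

0.417

One-vs-rest for 'u2r': TP = diagonal; FP = other classes predicted 'u2r'; FN = 'u2r' predicted as other.
recall = TP/(TP+FN).
u2r: TP=25, FN=12+8+15=35 → 25/60 = 0.4167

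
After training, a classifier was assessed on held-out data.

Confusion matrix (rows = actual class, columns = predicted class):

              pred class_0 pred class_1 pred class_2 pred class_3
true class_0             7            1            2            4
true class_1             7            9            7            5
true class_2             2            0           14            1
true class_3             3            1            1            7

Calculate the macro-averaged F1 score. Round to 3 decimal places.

Per-class F1 score (2·TP/(2·TP+FP+FN)):
  class_0: TP=7, FP=7+2+3=12, FN=1+2+4=7 → 14/33 = 0.4242
  class_1: TP=9, FP=1+0+1=2, FN=7+7+5=19 → 18/39 = 0.4615
  class_2: TP=14, FP=2+7+1=10, FN=2+0+1=3 → 28/41 = 0.6829
  class_3: TP=7, FP=4+5+1=10, FN=3+1+1=5 → 14/29 = 0.4828
Macro-F1 score = mean = (0.4242 + 0.4615 + 0.6829 + 0.4828) / 4 = 0.513

0.513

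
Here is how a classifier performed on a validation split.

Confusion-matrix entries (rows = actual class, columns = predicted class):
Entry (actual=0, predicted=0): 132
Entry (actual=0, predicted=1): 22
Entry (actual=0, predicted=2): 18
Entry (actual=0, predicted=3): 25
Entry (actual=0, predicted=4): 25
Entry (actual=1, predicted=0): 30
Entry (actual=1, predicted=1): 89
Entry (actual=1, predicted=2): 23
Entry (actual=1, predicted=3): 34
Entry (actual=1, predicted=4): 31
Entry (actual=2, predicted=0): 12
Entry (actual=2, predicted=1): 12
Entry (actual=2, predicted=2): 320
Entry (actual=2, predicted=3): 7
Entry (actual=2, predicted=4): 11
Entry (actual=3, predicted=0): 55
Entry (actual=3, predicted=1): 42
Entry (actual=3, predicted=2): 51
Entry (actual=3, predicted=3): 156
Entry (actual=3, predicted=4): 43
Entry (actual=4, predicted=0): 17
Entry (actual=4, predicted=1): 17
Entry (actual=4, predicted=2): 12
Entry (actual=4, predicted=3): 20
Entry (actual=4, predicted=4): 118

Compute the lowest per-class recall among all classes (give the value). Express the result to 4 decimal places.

0.4300

Per-class recall (TP/(TP+FN)):
  0: TP=132, FN=22+18+25+25=90 → 132/222 = 0.59459
  1: TP=89, FN=30+23+34+31=118 → 89/207 = 0.42995
  2: TP=320, FN=12+12+7+11=42 → 320/362 = 0.88398
  3: TP=156, FN=55+42+51+43=191 → 156/347 = 0.44957
  4: TP=118, FN=17+17+12+20=66 → 118/184 = 0.64130
Lowest is class '1' with recall = 0.4300.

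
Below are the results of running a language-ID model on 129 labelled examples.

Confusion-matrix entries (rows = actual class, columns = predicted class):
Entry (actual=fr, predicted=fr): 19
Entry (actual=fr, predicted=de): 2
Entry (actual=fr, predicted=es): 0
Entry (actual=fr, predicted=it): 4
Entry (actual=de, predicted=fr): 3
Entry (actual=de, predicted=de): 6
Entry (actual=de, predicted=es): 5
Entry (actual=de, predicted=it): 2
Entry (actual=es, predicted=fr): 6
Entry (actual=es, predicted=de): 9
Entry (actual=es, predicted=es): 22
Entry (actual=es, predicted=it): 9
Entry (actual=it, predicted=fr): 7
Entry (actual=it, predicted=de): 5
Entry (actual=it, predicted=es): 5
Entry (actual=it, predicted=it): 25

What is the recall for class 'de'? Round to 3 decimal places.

One-vs-rest for 'de': TP = diagonal; FP = other classes predicted 'de'; FN = 'de' predicted as other.
recall = TP/(TP+FN).
de: TP=6, FN=3+5+2=10 → 6/16 = 0.3750

0.375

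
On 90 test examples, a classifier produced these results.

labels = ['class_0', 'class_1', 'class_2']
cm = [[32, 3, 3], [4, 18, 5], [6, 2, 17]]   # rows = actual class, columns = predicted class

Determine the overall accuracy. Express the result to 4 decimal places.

Accuracy = trace / total = (32+18+17=67) / 90 = 67/90 = 0.7444

0.7444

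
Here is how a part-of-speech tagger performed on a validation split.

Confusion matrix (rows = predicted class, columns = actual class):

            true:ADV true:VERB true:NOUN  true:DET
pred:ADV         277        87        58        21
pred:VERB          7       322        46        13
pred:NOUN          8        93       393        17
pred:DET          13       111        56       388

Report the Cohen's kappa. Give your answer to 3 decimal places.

Observed agreement pₒ = trace/N = 1380/1910 = 0.7225
Expected agreement pₑ = Σ (rowᵢ·colᵢ)/N² = (305·443 + 613·388 + 553·511 + 439·568)/1910² = 0.2480
κ = (pₒ − pₑ)/(1 − pₑ) = (0.7225 − 0.2480)/(1 − 0.2480) = 0.631

0.631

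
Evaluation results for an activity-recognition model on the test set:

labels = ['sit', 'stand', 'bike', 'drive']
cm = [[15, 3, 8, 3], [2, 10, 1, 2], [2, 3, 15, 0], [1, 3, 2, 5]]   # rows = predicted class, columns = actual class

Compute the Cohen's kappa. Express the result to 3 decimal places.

Observed agreement pₒ = trace/N = 45/75 = 0.6000
Expected agreement pₑ = Σ (rowᵢ·colᵢ)/N² = (20·29 + 19·15 + 26·20 + 10·11)/75² = 0.2658
κ = (pₒ − pₑ)/(1 − pₑ) = (0.6000 − 0.2658)/(1 − 0.2658) = 0.455

0.455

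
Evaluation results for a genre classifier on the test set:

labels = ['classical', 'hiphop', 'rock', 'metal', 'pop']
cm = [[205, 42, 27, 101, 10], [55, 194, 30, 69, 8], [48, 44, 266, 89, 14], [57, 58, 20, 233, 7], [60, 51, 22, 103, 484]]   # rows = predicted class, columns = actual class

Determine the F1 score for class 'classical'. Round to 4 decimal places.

0.5062

F1 score = 2·TP/(2·TP+FP+FN).
classical: TP=205, FP=42+27+101+10=180, FN=55+48+57+60=220 → 410/810 = 0.50617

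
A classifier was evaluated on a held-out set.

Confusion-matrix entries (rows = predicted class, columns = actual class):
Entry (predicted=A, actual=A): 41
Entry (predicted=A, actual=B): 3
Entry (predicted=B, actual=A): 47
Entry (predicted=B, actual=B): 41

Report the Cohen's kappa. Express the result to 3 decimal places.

Observed agreement pₒ = trace/N = 82/132 = 0.6212
Expected agreement pₑ = Σ (rowᵢ·colᵢ)/N² = (88·44 + 44·88)/132² = 0.4444
κ = (pₒ − pₑ)/(1 − pₑ) = (0.6212 − 0.4444)/(1 − 0.4444) = 0.318

0.318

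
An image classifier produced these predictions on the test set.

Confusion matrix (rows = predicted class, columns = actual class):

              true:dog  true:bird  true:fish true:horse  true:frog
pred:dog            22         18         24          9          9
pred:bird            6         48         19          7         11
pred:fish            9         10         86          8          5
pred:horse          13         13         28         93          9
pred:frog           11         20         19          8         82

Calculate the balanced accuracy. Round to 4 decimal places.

0.5481

Balanced accuracy = mean of per-class recall.
  dog: recall = 22/61 = 0.36066
  bird: recall = 48/109 = 0.44037
  fish: recall = 86/176 = 0.48864
  horse: recall = 93/125 = 0.74400
  frog: recall = 82/116 = 0.70690
Mean = (0.36066 + 0.44037 + 0.48864 + 0.74400 + 0.70690) / 5 = 0.5481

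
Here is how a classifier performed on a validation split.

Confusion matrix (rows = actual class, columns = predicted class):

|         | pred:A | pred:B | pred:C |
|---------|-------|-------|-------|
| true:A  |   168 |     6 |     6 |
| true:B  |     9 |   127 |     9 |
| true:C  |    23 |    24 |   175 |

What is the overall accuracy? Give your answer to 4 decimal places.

Accuracy = trace / total = (168+127+175=470) / 547 = 470/547 = 0.8592

0.8592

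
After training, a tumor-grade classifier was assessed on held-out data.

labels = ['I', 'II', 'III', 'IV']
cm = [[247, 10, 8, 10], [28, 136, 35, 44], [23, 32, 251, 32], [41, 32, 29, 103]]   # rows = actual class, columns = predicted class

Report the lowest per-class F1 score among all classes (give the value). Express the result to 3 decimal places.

0.523

Per-class F1 score (2·TP/(2·TP+FP+FN)):
  I: TP=247, FP=28+23+41=92, FN=10+8+10=28 → 494/614 = 0.8046
  II: TP=136, FP=10+32+32=74, FN=28+35+44=107 → 272/453 = 0.6004
  III: TP=251, FP=8+35+29=72, FN=23+32+32=87 → 502/661 = 0.7595
  IV: TP=103, FP=10+44+32=86, FN=41+32+29=102 → 206/394 = 0.5228
Lowest is class 'IV' with F1 score = 0.523.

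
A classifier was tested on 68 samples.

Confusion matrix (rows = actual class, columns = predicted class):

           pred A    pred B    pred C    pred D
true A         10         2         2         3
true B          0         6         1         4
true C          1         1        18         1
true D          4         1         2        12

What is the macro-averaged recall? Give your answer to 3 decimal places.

Per-class recall (TP/(TP+FN)):
  A: TP=10, FN=2+2+3=7 → 10/17 = 0.5882
  B: TP=6, FN=0+1+4=5 → 6/11 = 0.5455
  C: TP=18, FN=1+1+1=3 → 18/21 = 0.8571
  D: TP=12, FN=4+1+2=7 → 12/19 = 0.6316
Macro-recall = mean = (0.5882 + 0.5455 + 0.8571 + 0.6316) / 4 = 0.656

0.656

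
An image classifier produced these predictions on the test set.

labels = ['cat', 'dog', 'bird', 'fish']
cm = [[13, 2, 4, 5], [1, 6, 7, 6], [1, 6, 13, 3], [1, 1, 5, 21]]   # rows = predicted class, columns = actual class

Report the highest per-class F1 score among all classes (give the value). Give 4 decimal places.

Per-class F1 score (2·TP/(2·TP+FP+FN)):
  cat: TP=13, FP=2+4+5=11, FN=1+1+1=3 → 26/40 = 0.65000
  dog: TP=6, FP=1+7+6=14, FN=2+6+1=9 → 12/35 = 0.34286
  bird: TP=13, FP=1+6+3=10, FN=4+7+5=16 → 26/52 = 0.50000
  fish: TP=21, FP=1+1+5=7, FN=5+6+3=14 → 42/63 = 0.66667
Highest is class 'fish' with F1 score = 0.6667.

0.6667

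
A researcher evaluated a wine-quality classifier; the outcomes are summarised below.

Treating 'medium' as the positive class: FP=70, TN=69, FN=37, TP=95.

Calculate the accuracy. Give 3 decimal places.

Accuracy = (TP+TN)/N = (95+69)/271 = 0.605

0.605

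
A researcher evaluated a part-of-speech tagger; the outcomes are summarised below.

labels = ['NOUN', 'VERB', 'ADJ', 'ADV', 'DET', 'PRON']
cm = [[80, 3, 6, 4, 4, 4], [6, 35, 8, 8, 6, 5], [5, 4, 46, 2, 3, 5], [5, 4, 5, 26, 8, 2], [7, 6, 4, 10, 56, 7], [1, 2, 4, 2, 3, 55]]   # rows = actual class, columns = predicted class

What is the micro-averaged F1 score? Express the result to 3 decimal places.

0.676

Micro-averaging pools counts across classes: ΣTP=298, ΣFP=143, ΣFN=143.
Micro-F1 score = 2·TP/(2·TP+FP+FN) on pooled counts = 0.676 (equals overall accuracy in single-label multiclass).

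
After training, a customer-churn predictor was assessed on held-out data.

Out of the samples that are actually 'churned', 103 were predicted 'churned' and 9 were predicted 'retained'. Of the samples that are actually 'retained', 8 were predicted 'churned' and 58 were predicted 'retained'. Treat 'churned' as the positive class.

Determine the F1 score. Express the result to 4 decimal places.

Precision = TP/(TP+FP) = 103/111 = 0.9279
Recall = TP/(TP+FN) = 103/112 = 0.9196
F1 = 2·TP/(2·TP+FP+FN) = 206/223 = 0.9238

0.9238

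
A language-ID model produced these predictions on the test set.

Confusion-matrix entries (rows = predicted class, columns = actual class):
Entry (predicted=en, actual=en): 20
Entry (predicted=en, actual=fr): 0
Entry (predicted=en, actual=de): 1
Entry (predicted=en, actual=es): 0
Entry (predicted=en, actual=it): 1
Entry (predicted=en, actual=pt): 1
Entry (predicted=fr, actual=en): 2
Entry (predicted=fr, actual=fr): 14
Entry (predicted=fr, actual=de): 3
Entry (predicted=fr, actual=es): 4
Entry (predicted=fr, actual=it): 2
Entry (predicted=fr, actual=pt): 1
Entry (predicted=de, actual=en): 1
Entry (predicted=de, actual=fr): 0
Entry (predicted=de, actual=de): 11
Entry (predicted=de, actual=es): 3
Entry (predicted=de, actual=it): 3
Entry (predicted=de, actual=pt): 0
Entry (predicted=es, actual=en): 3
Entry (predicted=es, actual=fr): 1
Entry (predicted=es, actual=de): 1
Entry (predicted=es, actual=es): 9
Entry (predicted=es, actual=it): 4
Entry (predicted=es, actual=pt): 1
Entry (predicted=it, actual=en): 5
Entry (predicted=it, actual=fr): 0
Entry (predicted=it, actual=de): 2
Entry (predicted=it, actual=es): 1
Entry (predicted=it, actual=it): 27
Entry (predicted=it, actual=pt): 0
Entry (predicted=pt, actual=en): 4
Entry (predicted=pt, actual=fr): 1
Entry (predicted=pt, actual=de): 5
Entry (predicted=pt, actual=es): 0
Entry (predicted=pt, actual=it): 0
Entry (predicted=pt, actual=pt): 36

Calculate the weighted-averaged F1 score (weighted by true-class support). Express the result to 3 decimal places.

0.697

Per-class F1 score (2·TP/(2·TP+FP+FN)):
  en: TP=20, FP=0+1+0+1+1=3, FN=2+1+3+5+4=15 → 40/58 = 0.6897
  fr: TP=14, FP=2+3+4+2+1=12, FN=0+0+1+0+1=2 → 28/42 = 0.6667
  de: TP=11, FP=1+0+3+3+0=7, FN=1+3+1+2+5=12 → 22/41 = 0.5366
  es: TP=9, FP=3+1+1+4+1=10, FN=0+4+3+1+0=8 → 18/36 = 0.5000
  it: TP=27, FP=5+0+2+1+0=8, FN=1+2+3+4+0=10 → 54/72 = 0.7500
  pt: TP=36, FP=4+1+5+0+0=10, FN=1+1+0+1+0=3 → 72/85 = 0.8471
Weighted-F1 score = Σ (supportᵢ/N)·F1 scoreᵢ with N=167: (35/167)·0.6897 + (16/167)·0.6667 + (23/167)·0.5366 + (17/167)·0.5000 + (37/167)·0.7500 + (39/167)·0.8471 = 0.697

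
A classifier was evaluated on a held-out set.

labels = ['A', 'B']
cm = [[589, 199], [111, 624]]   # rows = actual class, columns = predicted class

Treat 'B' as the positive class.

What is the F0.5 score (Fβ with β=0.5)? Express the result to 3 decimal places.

Fβ = (1+β²)·TP / ((1+β²)·TP + β²·FN + FP), with β²=1/4
= 1.25·624 / (1.25·624 + 0.25·111 + 199) = 0.775

0.775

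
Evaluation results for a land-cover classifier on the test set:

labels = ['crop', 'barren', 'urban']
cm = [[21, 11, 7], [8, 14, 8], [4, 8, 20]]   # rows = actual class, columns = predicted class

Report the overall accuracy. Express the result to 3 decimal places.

Accuracy = trace / total = (21+14+20=55) / 101 = 55/101 = 0.545

0.545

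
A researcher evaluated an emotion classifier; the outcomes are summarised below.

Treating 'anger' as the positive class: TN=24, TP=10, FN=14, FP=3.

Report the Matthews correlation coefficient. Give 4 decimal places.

0.3500

MCC = (TP·TN − FP·FN) / √((TP+FP)(TP+FN)(TN+FP)(TN+FN))
Numerator = 10·24 − 3·14 = 198
Denominator = √(13·24·27·38) = √320112 = 565.7844
MCC = 198 / 565.7844 = 0.3500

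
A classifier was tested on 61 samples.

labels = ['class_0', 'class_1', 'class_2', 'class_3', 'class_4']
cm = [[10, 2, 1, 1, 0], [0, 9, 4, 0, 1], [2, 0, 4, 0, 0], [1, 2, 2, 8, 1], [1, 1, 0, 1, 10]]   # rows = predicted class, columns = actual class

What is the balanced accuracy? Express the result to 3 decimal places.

0.671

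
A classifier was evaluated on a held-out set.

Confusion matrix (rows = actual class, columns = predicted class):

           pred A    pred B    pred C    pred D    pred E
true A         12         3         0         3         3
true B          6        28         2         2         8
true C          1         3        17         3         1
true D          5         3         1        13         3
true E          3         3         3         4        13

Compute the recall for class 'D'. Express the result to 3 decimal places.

0.520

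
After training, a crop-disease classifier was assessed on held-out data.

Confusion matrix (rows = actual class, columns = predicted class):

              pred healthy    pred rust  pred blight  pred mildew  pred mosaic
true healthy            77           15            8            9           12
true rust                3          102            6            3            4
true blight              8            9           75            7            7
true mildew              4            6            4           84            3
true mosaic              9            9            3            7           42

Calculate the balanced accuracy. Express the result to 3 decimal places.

0.728

Balanced accuracy = mean of per-class recall.
  healthy: recall = 77/121 = 0.6364
  rust: recall = 102/118 = 0.8644
  blight: recall = 75/106 = 0.7075
  mildew: recall = 84/101 = 0.8317
  mosaic: recall = 42/70 = 0.6000
Mean = (0.6364 + 0.8644 + 0.7075 + 0.8317 + 0.6000) / 5 = 0.728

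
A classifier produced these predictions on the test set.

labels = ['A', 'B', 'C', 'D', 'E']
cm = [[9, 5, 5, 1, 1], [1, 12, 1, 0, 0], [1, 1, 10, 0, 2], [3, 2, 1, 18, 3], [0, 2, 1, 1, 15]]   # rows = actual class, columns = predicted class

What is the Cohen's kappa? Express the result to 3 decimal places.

Observed agreement pₒ = trace/N = 64/95 = 0.6737
Expected agreement pₑ = Σ (rowᵢ·colᵢ)/N² = (21·14 + 14·22 + 14·18 + 27·20 + 19·21)/95² = 0.1987
κ = (pₒ − pₑ)/(1 − pₑ) = (0.6737 − 0.1987)/(1 − 0.1987) = 0.593

0.593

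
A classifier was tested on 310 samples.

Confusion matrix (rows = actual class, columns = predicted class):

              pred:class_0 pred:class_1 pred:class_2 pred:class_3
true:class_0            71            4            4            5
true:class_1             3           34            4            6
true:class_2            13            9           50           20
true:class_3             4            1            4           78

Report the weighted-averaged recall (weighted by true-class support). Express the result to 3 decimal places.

0.752

Per-class recall (TP/(TP+FN)):
  class_0: TP=71, FN=4+4+5=13 → 71/84 = 0.8452
  class_1: TP=34, FN=3+4+6=13 → 34/47 = 0.7234
  class_2: TP=50, FN=13+9+20=42 → 50/92 = 0.5435
  class_3: TP=78, FN=4+1+4=9 → 78/87 = 0.8966
Weighted-recall = Σ (supportᵢ/N)·recallᵢ with N=310: (84/310)·0.8452 + (47/310)·0.7234 + (92/310)·0.5435 + (87/310)·0.8966 = 0.752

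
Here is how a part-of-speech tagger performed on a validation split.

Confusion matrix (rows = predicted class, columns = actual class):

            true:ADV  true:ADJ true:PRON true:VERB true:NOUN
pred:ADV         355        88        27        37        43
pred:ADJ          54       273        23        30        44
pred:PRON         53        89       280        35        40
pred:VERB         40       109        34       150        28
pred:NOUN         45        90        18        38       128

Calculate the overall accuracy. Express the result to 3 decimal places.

0.551

Accuracy = trace / total = (355+273+280+150+128=1186) / 2151 = 1186/2151 = 0.551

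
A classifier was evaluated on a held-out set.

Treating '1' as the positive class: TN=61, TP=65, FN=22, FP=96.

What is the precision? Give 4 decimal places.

Precision = TP/(TP+FP) = 65/(65+96) = 65/161 = 0.4037

0.4037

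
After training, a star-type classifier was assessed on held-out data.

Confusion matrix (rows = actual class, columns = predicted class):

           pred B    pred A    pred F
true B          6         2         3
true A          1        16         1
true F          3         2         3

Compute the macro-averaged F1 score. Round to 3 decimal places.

0.605

Per-class F1 score (2·TP/(2·TP+FP+FN)):
  B: TP=6, FP=1+3=4, FN=2+3=5 → 12/21 = 0.5714
  A: TP=16, FP=2+2=4, FN=1+1=2 → 32/38 = 0.8421
  F: TP=3, FP=3+1=4, FN=3+2=5 → 6/15 = 0.4000
Macro-F1 score = mean = (0.5714 + 0.8421 + 0.4000) / 3 = 0.605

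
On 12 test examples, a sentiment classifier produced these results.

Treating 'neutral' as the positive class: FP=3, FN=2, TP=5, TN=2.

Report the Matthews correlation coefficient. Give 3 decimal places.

0.120

MCC = (TP·TN − FP·FN) / √((TP+FP)(TP+FN)(TN+FP)(TN+FN))
Numerator = 5·2 − 3·2 = 4
Denominator = √(8·7·5·4) = √1120 = 33.4664
MCC = 4 / 33.4664 = 0.120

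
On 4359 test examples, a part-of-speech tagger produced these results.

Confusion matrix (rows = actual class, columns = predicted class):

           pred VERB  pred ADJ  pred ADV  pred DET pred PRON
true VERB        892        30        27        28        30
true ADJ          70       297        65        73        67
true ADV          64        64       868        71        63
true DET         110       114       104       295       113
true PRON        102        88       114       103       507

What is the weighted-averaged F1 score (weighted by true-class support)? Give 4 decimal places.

0.6473

Per-class F1 score (2·TP/(2·TP+FP+FN)):
  VERB: TP=892, FP=70+64+110+102=346, FN=30+27+28+30=115 → 1784/2245 = 0.79465
  ADJ: TP=297, FP=30+64+114+88=296, FN=70+65+73+67=275 → 594/1165 = 0.50987
  ADV: TP=868, FP=27+65+104+114=310, FN=64+64+71+63=262 → 1736/2308 = 0.75217
  DET: TP=295, FP=28+73+71+103=275, FN=110+114+104+113=441 → 590/1306 = 0.45176
  PRON: TP=507, FP=30+67+63+113=273, FN=102+88+114+103=407 → 1014/1694 = 0.59858
Weighted-F1 score = Σ (supportᵢ/N)·F1 scoreᵢ with N=4359: (1007/4359)·0.79465 + (572/4359)·0.50987 + (1130/4359)·0.75217 + (736/4359)·0.45176 + (914/4359)·0.59858 = 0.6473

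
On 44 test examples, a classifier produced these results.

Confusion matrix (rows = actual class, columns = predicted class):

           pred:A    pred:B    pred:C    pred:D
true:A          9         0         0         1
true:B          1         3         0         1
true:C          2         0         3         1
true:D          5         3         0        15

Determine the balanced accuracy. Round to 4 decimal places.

Balanced accuracy = mean of per-class recall.
  A: recall = 9/10 = 0.90000
  B: recall = 3/5 = 0.60000
  C: recall = 3/6 = 0.50000
  D: recall = 15/23 = 0.65217
Mean = (0.90000 + 0.60000 + 0.50000 + 0.65217) / 4 = 0.6630

0.6630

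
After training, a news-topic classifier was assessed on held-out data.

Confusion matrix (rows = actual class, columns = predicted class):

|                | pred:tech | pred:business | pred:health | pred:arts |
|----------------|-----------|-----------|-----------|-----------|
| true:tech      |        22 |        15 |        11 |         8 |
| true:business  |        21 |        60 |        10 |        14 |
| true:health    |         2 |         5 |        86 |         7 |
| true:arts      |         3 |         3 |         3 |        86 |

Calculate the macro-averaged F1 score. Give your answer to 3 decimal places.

Per-class F1 score (2·TP/(2·TP+FP+FN)):
  tech: TP=22, FP=21+2+3=26, FN=15+11+8=34 → 44/104 = 0.4231
  business: TP=60, FP=15+5+3=23, FN=21+10+14=45 → 120/188 = 0.6383
  health: TP=86, FP=11+10+3=24, FN=2+5+7=14 → 172/210 = 0.8190
  arts: TP=86, FP=8+14+7=29, FN=3+3+3=9 → 172/210 = 0.8190
Macro-F1 score = mean = (0.4231 + 0.6383 + 0.8190 + 0.8190) / 4 = 0.675

0.675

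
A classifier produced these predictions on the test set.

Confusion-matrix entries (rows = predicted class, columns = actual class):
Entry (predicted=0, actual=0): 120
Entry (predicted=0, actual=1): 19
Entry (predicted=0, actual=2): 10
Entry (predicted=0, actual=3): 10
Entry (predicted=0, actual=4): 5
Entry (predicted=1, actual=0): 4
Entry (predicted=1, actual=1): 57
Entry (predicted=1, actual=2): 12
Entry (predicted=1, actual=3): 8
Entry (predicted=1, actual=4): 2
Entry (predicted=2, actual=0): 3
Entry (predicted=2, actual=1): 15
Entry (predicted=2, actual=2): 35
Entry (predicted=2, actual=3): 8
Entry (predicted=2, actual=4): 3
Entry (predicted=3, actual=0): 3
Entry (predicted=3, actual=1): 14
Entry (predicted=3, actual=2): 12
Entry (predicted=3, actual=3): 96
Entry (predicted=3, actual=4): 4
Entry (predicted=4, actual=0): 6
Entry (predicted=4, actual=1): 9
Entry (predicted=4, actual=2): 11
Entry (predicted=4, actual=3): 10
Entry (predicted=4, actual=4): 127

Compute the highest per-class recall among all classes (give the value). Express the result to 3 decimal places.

0.901

Per-class recall (TP/(TP+FN)):
  0: TP=120, FN=4+3+3+6=16 → 120/136 = 0.8824
  1: TP=57, FN=19+15+14+9=57 → 57/114 = 0.5000
  2: TP=35, FN=10+12+12+11=45 → 35/80 = 0.4375
  3: TP=96, FN=10+8+8+10=36 → 96/132 = 0.7273
  4: TP=127, FN=5+2+3+4=14 → 127/141 = 0.9007
Highest is class '4' with recall = 0.901.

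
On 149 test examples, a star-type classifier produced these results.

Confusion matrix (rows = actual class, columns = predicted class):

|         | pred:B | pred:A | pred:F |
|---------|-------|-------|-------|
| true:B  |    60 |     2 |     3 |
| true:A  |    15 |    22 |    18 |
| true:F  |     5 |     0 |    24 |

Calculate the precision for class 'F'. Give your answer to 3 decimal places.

0.533

Take TP from the diagonal, FP from the rest of the 'F' prediction marginal, FN from the rest of the 'F' actual marginal.
precision = TP/(TP+FP).
F: TP=24, FP=3+18=21 → 24/45 = 0.5333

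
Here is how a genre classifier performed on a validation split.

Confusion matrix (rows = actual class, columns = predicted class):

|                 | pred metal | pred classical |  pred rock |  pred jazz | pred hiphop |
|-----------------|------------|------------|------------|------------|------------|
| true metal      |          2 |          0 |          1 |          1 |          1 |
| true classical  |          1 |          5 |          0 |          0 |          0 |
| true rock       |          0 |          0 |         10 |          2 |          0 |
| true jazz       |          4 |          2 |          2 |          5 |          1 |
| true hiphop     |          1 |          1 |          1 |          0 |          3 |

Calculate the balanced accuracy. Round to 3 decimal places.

Balanced accuracy = mean of per-class recall.
  metal: recall = 2/5 = 0.4000
  classical: recall = 5/6 = 0.8333
  rock: recall = 10/12 = 0.8333
  jazz: recall = 5/14 = 0.3571
  hiphop: recall = 3/6 = 0.5000
Mean = (0.4000 + 0.8333 + 0.8333 + 0.3571 + 0.5000) / 5 = 0.585

0.585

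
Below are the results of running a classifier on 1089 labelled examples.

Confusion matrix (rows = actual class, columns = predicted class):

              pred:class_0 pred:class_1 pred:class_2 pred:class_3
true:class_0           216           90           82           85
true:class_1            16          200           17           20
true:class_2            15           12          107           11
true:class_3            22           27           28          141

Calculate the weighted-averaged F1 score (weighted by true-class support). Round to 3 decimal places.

0.607

Per-class F1 score (2·TP/(2·TP+FP+FN)):
  class_0: TP=216, FP=16+15+22=53, FN=90+82+85=257 → 432/742 = 0.5822
  class_1: TP=200, FP=90+12+27=129, FN=16+17+20=53 → 400/582 = 0.6873
  class_2: TP=107, FP=82+17+28=127, FN=15+12+11=38 → 214/379 = 0.5646
  class_3: TP=141, FP=85+20+11=116, FN=22+27+28=77 → 282/475 = 0.5937
Weighted-F1 score = Σ (supportᵢ/N)·F1 scoreᵢ with N=1089: (473/1089)·0.5822 + (253/1089)·0.6873 + (145/1089)·0.5646 + (218/1089)·0.5937 = 0.607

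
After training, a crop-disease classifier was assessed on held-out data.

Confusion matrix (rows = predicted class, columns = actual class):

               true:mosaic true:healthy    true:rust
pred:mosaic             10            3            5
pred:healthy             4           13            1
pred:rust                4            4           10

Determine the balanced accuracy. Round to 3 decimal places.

0.610

Balanced accuracy = mean of per-class recall.
  mosaic: recall = 10/18 = 0.5556
  healthy: recall = 13/20 = 0.6500
  rust: recall = 10/16 = 0.6250
Mean = (0.5556 + 0.6500 + 0.6250) / 3 = 0.610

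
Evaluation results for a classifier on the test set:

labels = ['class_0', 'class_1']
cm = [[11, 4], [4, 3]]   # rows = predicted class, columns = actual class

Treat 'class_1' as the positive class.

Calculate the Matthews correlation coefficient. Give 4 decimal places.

MCC = (TP·TN − FP·FN) / √((TP+FP)(TP+FN)(TN+FP)(TN+FN))
Numerator = 3·11 − 4·4 = 17
Denominator = √(7·7·15·15) = √11025 = 105.0000
MCC = 17 / 105.0000 = 0.1619

0.1619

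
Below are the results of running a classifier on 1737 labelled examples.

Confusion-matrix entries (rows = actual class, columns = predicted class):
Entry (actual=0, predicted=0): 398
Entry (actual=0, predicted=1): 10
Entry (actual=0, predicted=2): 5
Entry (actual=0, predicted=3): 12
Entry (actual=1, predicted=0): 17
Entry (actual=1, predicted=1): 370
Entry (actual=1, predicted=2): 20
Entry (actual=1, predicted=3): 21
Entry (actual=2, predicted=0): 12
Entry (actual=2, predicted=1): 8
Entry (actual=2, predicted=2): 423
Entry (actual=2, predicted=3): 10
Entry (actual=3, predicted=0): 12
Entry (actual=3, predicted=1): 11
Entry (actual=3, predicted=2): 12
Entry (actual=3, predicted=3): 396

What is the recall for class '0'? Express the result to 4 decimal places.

0.9365

recall = TP/(TP+FN).
0: TP=398, FN=10+5+12=27 → 398/425 = 0.93647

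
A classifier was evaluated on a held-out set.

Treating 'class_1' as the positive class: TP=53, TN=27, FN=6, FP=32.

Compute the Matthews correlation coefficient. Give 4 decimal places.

MCC = (TP·TN − FP·FN) / √((TP+FP)(TP+FN)(TN+FP)(TN+FN))
Numerator = 53·27 − 32·6 = 1239
Denominator = √(85·59·59·33) = √9764205 = 3124.7728
MCC = 1239 / 3124.7728 = 0.3965

0.3965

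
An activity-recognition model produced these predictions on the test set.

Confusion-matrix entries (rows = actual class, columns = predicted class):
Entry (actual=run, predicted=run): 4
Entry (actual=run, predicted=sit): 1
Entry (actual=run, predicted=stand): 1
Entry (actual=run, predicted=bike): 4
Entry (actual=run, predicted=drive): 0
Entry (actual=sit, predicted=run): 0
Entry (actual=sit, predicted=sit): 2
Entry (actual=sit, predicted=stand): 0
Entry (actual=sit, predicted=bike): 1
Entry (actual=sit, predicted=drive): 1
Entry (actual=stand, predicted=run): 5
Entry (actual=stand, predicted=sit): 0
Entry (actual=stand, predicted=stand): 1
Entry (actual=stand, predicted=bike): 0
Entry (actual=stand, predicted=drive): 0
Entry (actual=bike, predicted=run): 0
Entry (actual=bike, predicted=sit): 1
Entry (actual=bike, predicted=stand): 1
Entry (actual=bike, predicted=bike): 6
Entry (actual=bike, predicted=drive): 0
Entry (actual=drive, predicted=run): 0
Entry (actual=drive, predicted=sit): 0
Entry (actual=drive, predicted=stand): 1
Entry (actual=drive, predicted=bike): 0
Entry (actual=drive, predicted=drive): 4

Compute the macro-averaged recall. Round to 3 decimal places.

0.523

Per-class recall (TP/(TP+FN)):
  run: TP=4, FN=1+1+4+0=6 → 4/10 = 0.4000
  sit: TP=2, FN=0+0+1+1=2 → 2/4 = 0.5000
  stand: TP=1, FN=5+0+0+0=5 → 1/6 = 0.1667
  bike: TP=6, FN=0+1+1+0=2 → 6/8 = 0.7500
  drive: TP=4, FN=0+0+1+0=1 → 4/5 = 0.8000
Macro-recall = mean = (0.4000 + 0.5000 + 0.1667 + 0.7500 + 0.8000) / 5 = 0.523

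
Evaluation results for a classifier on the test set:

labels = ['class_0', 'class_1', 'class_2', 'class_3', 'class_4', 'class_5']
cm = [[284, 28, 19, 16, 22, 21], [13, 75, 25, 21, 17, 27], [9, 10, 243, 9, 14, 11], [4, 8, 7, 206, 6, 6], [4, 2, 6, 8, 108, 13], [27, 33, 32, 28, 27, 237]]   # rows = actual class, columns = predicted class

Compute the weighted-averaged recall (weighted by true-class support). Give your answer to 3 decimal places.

0.709

Per-class recall (TP/(TP+FN)):
  class_0: TP=284, FN=28+19+16+22+21=106 → 284/390 = 0.7282
  class_1: TP=75, FN=13+25+21+17+27=103 → 75/178 = 0.4213
  class_2: TP=243, FN=9+10+9+14+11=53 → 243/296 = 0.8209
  class_3: TP=206, FN=4+8+7+6+6=31 → 206/237 = 0.8692
  class_4: TP=108, FN=4+2+6+8+13=33 → 108/141 = 0.7660
  class_5: TP=237, FN=27+33+32+28+27=147 → 237/384 = 0.6172
Weighted-recall = Σ (supportᵢ/N)·recallᵢ with N=1626: (390/1626)·0.7282 + (178/1626)·0.4213 + (296/1626)·0.8209 + (237/1626)·0.8692 + (141/1626)·0.7660 + (384/1626)·0.6172 = 0.709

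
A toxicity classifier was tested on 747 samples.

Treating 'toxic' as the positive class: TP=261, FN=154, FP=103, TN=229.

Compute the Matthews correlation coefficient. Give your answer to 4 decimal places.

0.3168

MCC = (TP·TN − FP·FN) / √((TP+FP)(TP+FN)(TN+FP)(TN+FN))
Numerator = 261·229 − 103·154 = 43907
Denominator = √(364·415·332·383) = √19208185360 = 138593.5978
MCC = 43907 / 138593.5978 = 0.3168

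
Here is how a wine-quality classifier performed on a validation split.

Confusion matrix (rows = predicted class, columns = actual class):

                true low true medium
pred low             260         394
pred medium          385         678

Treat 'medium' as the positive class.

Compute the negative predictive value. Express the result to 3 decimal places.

0.398

NPV = TN/(TN+FN) = 260/(260+394) = 0.398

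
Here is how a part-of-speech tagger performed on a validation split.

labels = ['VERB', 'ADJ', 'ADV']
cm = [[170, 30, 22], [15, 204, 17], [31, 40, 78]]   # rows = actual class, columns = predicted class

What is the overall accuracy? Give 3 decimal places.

Accuracy = trace / total = (170+204+78=452) / 607 = 452/607 = 0.745

0.745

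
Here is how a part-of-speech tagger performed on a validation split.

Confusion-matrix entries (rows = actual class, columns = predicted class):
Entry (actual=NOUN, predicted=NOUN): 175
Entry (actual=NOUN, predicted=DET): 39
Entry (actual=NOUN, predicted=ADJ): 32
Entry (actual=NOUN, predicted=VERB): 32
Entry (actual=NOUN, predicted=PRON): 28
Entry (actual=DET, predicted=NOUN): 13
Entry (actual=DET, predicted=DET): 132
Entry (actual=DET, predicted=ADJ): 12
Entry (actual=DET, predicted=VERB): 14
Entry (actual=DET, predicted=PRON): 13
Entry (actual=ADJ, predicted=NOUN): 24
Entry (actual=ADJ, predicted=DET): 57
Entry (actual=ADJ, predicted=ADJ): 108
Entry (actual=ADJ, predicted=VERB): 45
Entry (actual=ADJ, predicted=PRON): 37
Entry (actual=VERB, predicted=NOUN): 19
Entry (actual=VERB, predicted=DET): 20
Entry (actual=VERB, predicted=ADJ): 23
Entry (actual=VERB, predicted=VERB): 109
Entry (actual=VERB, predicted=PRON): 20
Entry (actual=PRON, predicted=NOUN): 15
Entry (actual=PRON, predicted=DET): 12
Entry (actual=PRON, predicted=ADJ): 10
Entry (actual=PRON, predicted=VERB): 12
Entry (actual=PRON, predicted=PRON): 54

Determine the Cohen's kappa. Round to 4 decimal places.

0.4305

Observed agreement pₒ = trace/N = 578/1055 = 0.54787
Expected agreement pₑ = Σ (rowᵢ·colᵢ)/N² = (306·246 + 184·260 + 271·185 + 191·212 + 103·152)/1055² = 0.20610
κ = (pₒ − pₑ)/(1 − pₑ) = (0.54787 − 0.20610)/(1 − 0.20610) = 0.4305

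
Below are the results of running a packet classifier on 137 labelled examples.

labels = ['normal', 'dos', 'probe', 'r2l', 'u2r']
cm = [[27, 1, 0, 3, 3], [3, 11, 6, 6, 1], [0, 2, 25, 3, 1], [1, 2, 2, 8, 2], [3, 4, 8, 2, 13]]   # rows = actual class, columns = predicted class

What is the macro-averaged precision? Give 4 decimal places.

0.5935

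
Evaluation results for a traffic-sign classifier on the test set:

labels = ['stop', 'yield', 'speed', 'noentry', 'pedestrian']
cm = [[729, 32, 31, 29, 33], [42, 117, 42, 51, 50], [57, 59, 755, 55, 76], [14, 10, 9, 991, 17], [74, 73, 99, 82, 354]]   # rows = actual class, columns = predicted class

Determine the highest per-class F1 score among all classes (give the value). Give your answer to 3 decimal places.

Per-class F1 score (2·TP/(2·TP+FP+FN)):
  stop: TP=729, FP=42+57+14+74=187, FN=32+31+29+33=125 → 1458/1770 = 0.8237
  yield: TP=117, FP=32+59+10+73=174, FN=42+42+51+50=185 → 234/593 = 0.3946
  speed: TP=755, FP=31+42+9+99=181, FN=57+59+55+76=247 → 1510/1938 = 0.7792
  noentry: TP=991, FP=29+51+55+82=217, FN=14+10+9+17=50 → 1982/2249 = 0.8813
  pedestrian: TP=354, FP=33+50+76+17=176, FN=74+73+99+82=328 → 708/1212 = 0.5842
Highest is class 'noentry' with F1 score = 0.881.

0.881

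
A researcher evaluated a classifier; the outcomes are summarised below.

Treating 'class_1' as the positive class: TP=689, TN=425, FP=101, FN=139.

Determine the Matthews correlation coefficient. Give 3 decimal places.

MCC = (TP·TN − FP·FN) / √((TP+FP)(TP+FN)(TN+FP)(TN+FN))
Numerator = 689·425 − 101·139 = 278786
Denominator = √(790·828·526·564) = √194053855680 = 440515.4432
MCC = 278786 / 440515.4432 = 0.633

0.633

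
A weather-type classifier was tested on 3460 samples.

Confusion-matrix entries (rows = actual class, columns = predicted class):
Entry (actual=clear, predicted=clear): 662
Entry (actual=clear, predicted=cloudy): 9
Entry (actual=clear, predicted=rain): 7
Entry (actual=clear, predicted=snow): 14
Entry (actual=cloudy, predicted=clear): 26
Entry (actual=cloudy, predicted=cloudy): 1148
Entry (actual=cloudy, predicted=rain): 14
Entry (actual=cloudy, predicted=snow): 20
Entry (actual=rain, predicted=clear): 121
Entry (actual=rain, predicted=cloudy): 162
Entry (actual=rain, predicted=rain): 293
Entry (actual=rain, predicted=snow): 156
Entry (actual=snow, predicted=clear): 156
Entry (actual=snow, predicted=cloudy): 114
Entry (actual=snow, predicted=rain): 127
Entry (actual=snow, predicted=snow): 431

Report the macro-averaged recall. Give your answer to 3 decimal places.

Per-class recall (TP/(TP+FN)):
  clear: TP=662, FN=9+7+14=30 → 662/692 = 0.9566
  cloudy: TP=1148, FN=26+14+20=60 → 1148/1208 = 0.9503
  rain: TP=293, FN=121+162+156=439 → 293/732 = 0.4003
  snow: TP=431, FN=156+114+127=397 → 431/828 = 0.5205
Macro-recall = mean = (0.9566 + 0.9503 + 0.4003 + 0.5205) / 4 = 0.707

0.707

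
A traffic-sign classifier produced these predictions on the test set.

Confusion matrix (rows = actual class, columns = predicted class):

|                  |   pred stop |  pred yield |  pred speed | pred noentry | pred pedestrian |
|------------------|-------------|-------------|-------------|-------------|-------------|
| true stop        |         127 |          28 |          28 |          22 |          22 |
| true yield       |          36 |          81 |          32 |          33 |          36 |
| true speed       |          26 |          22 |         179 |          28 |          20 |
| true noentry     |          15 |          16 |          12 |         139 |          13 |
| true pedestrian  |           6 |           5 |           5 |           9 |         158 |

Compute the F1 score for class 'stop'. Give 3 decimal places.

One-vs-rest for 'stop': TP = diagonal; FP = other classes predicted 'stop'; FN = 'stop' predicted as other.
F1 score = 2·TP/(2·TP+FP+FN).
stop: TP=127, FP=36+26+15+6=83, FN=28+28+22+22=100 → 254/437 = 0.5812

0.581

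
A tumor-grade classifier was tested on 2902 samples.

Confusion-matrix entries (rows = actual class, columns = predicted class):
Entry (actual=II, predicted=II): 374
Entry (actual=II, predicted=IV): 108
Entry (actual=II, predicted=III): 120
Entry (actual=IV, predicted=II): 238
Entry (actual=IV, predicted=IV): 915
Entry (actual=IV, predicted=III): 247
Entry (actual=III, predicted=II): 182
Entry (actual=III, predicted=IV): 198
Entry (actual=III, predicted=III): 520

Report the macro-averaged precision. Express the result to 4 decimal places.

Per-class precision (TP/(TP+FP)):
  II: TP=374, FP=238+182=420 → 374/794 = 0.47103
  IV: TP=915, FP=108+198=306 → 915/1221 = 0.74939
  III: TP=520, FP=120+247=367 → 520/887 = 0.58625
Macro-precision = mean = (0.47103 + 0.74939 + 0.58625) / 3 = 0.6022

0.6022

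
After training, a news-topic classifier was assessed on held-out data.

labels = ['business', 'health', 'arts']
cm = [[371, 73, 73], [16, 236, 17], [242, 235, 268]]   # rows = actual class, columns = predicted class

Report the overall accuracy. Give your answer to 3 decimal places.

0.572

Accuracy = trace / total = (371+236+268=875) / 1531 = 875/1531 = 0.572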